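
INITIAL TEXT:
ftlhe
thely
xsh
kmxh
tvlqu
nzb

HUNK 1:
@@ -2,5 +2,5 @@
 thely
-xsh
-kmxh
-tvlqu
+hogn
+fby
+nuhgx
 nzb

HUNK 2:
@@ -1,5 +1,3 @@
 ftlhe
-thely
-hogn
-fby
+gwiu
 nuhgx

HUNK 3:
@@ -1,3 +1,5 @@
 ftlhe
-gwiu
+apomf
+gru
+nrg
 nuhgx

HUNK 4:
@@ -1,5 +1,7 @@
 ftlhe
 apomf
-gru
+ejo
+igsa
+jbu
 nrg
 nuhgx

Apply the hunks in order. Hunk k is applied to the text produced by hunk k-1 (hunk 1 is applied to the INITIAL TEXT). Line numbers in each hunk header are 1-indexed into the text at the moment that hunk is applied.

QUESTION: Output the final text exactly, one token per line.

Hunk 1: at line 2 remove [xsh,kmxh,tvlqu] add [hogn,fby,nuhgx] -> 6 lines: ftlhe thely hogn fby nuhgx nzb
Hunk 2: at line 1 remove [thely,hogn,fby] add [gwiu] -> 4 lines: ftlhe gwiu nuhgx nzb
Hunk 3: at line 1 remove [gwiu] add [apomf,gru,nrg] -> 6 lines: ftlhe apomf gru nrg nuhgx nzb
Hunk 4: at line 1 remove [gru] add [ejo,igsa,jbu] -> 8 lines: ftlhe apomf ejo igsa jbu nrg nuhgx nzb

Answer: ftlhe
apomf
ejo
igsa
jbu
nrg
nuhgx
nzb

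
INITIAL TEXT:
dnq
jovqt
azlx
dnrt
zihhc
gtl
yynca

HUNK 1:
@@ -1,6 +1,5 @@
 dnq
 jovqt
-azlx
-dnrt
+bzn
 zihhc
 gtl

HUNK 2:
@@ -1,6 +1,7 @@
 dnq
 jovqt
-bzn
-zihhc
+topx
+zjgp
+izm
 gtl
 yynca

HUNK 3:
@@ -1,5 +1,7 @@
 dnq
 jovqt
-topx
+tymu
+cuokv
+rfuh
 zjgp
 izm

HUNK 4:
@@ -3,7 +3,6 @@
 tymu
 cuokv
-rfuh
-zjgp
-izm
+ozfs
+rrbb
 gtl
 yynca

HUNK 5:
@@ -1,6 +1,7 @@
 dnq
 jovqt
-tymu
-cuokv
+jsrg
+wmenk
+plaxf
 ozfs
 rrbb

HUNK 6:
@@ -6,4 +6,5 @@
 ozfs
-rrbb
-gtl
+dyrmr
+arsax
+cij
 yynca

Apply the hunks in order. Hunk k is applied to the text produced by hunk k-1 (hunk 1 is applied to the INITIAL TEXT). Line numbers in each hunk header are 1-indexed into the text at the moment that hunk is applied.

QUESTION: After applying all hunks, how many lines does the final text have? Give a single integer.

Hunk 1: at line 1 remove [azlx,dnrt] add [bzn] -> 6 lines: dnq jovqt bzn zihhc gtl yynca
Hunk 2: at line 1 remove [bzn,zihhc] add [topx,zjgp,izm] -> 7 lines: dnq jovqt topx zjgp izm gtl yynca
Hunk 3: at line 1 remove [topx] add [tymu,cuokv,rfuh] -> 9 lines: dnq jovqt tymu cuokv rfuh zjgp izm gtl yynca
Hunk 4: at line 3 remove [rfuh,zjgp,izm] add [ozfs,rrbb] -> 8 lines: dnq jovqt tymu cuokv ozfs rrbb gtl yynca
Hunk 5: at line 1 remove [tymu,cuokv] add [jsrg,wmenk,plaxf] -> 9 lines: dnq jovqt jsrg wmenk plaxf ozfs rrbb gtl yynca
Hunk 6: at line 6 remove [rrbb,gtl] add [dyrmr,arsax,cij] -> 10 lines: dnq jovqt jsrg wmenk plaxf ozfs dyrmr arsax cij yynca
Final line count: 10

Answer: 10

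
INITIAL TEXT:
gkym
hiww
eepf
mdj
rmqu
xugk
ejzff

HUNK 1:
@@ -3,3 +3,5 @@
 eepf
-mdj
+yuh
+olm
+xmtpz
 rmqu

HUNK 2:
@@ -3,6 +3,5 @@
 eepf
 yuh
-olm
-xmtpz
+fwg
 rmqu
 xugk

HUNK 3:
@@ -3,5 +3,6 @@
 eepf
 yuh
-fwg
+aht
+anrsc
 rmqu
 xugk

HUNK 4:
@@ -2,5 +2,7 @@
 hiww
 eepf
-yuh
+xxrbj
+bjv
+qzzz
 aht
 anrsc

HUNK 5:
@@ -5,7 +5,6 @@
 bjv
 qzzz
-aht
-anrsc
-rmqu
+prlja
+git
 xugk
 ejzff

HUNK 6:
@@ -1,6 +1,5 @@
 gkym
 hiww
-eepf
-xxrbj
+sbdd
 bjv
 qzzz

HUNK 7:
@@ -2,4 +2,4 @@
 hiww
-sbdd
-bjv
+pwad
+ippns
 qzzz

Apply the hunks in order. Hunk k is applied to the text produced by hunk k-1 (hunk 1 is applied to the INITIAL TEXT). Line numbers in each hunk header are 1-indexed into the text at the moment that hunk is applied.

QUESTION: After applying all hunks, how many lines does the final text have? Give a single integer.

Hunk 1: at line 3 remove [mdj] add [yuh,olm,xmtpz] -> 9 lines: gkym hiww eepf yuh olm xmtpz rmqu xugk ejzff
Hunk 2: at line 3 remove [olm,xmtpz] add [fwg] -> 8 lines: gkym hiww eepf yuh fwg rmqu xugk ejzff
Hunk 3: at line 3 remove [fwg] add [aht,anrsc] -> 9 lines: gkym hiww eepf yuh aht anrsc rmqu xugk ejzff
Hunk 4: at line 2 remove [yuh] add [xxrbj,bjv,qzzz] -> 11 lines: gkym hiww eepf xxrbj bjv qzzz aht anrsc rmqu xugk ejzff
Hunk 5: at line 5 remove [aht,anrsc,rmqu] add [prlja,git] -> 10 lines: gkym hiww eepf xxrbj bjv qzzz prlja git xugk ejzff
Hunk 6: at line 1 remove [eepf,xxrbj] add [sbdd] -> 9 lines: gkym hiww sbdd bjv qzzz prlja git xugk ejzff
Hunk 7: at line 2 remove [sbdd,bjv] add [pwad,ippns] -> 9 lines: gkym hiww pwad ippns qzzz prlja git xugk ejzff
Final line count: 9

Answer: 9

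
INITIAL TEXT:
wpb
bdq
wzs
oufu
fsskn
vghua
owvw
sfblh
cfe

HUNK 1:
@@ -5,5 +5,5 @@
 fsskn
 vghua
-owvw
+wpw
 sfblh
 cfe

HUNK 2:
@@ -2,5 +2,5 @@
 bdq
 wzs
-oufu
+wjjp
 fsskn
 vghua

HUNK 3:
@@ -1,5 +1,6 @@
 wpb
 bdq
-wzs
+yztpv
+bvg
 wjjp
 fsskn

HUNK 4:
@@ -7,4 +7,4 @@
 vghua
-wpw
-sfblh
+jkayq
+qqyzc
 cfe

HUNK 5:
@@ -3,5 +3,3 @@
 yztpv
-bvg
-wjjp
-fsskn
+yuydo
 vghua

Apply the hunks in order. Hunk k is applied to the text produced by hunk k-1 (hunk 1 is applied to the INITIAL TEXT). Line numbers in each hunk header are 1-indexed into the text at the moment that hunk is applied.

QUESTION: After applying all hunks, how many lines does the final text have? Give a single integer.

Hunk 1: at line 5 remove [owvw] add [wpw] -> 9 lines: wpb bdq wzs oufu fsskn vghua wpw sfblh cfe
Hunk 2: at line 2 remove [oufu] add [wjjp] -> 9 lines: wpb bdq wzs wjjp fsskn vghua wpw sfblh cfe
Hunk 3: at line 1 remove [wzs] add [yztpv,bvg] -> 10 lines: wpb bdq yztpv bvg wjjp fsskn vghua wpw sfblh cfe
Hunk 4: at line 7 remove [wpw,sfblh] add [jkayq,qqyzc] -> 10 lines: wpb bdq yztpv bvg wjjp fsskn vghua jkayq qqyzc cfe
Hunk 5: at line 3 remove [bvg,wjjp,fsskn] add [yuydo] -> 8 lines: wpb bdq yztpv yuydo vghua jkayq qqyzc cfe
Final line count: 8

Answer: 8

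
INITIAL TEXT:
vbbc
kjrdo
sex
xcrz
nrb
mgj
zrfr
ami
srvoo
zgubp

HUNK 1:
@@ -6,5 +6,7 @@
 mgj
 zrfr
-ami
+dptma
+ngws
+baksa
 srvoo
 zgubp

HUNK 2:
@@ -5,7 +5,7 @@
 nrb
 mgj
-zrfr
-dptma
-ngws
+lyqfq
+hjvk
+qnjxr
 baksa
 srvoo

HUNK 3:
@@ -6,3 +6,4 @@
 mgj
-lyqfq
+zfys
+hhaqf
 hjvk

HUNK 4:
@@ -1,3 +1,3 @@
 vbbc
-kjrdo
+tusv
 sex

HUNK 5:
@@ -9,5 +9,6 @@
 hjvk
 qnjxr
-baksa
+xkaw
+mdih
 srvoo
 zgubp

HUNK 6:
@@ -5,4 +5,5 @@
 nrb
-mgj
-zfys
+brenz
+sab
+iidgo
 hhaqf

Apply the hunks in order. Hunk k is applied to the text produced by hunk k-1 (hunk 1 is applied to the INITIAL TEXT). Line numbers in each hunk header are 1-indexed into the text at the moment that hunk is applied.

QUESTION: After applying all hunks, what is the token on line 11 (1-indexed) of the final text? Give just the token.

Hunk 1: at line 6 remove [ami] add [dptma,ngws,baksa] -> 12 lines: vbbc kjrdo sex xcrz nrb mgj zrfr dptma ngws baksa srvoo zgubp
Hunk 2: at line 5 remove [zrfr,dptma,ngws] add [lyqfq,hjvk,qnjxr] -> 12 lines: vbbc kjrdo sex xcrz nrb mgj lyqfq hjvk qnjxr baksa srvoo zgubp
Hunk 3: at line 6 remove [lyqfq] add [zfys,hhaqf] -> 13 lines: vbbc kjrdo sex xcrz nrb mgj zfys hhaqf hjvk qnjxr baksa srvoo zgubp
Hunk 4: at line 1 remove [kjrdo] add [tusv] -> 13 lines: vbbc tusv sex xcrz nrb mgj zfys hhaqf hjvk qnjxr baksa srvoo zgubp
Hunk 5: at line 9 remove [baksa] add [xkaw,mdih] -> 14 lines: vbbc tusv sex xcrz nrb mgj zfys hhaqf hjvk qnjxr xkaw mdih srvoo zgubp
Hunk 6: at line 5 remove [mgj,zfys] add [brenz,sab,iidgo] -> 15 lines: vbbc tusv sex xcrz nrb brenz sab iidgo hhaqf hjvk qnjxr xkaw mdih srvoo zgubp
Final line 11: qnjxr

Answer: qnjxr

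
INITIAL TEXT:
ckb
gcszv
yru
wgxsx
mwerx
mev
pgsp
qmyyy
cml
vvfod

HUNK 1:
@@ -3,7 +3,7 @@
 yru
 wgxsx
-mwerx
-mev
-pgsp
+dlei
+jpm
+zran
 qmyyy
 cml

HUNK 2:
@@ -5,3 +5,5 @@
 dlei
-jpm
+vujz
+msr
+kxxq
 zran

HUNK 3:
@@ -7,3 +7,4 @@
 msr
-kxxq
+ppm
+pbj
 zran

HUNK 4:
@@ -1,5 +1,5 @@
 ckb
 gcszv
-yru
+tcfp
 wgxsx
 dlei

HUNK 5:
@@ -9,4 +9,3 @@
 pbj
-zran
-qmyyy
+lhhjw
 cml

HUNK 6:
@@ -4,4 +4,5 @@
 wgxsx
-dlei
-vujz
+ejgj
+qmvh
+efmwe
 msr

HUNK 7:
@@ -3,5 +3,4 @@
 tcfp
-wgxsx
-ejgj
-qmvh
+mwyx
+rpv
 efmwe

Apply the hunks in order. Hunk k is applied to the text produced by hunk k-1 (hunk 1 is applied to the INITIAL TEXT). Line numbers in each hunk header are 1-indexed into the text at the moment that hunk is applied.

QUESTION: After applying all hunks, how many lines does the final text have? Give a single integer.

Hunk 1: at line 3 remove [mwerx,mev,pgsp] add [dlei,jpm,zran] -> 10 lines: ckb gcszv yru wgxsx dlei jpm zran qmyyy cml vvfod
Hunk 2: at line 5 remove [jpm] add [vujz,msr,kxxq] -> 12 lines: ckb gcszv yru wgxsx dlei vujz msr kxxq zran qmyyy cml vvfod
Hunk 3: at line 7 remove [kxxq] add [ppm,pbj] -> 13 lines: ckb gcszv yru wgxsx dlei vujz msr ppm pbj zran qmyyy cml vvfod
Hunk 4: at line 1 remove [yru] add [tcfp] -> 13 lines: ckb gcszv tcfp wgxsx dlei vujz msr ppm pbj zran qmyyy cml vvfod
Hunk 5: at line 9 remove [zran,qmyyy] add [lhhjw] -> 12 lines: ckb gcszv tcfp wgxsx dlei vujz msr ppm pbj lhhjw cml vvfod
Hunk 6: at line 4 remove [dlei,vujz] add [ejgj,qmvh,efmwe] -> 13 lines: ckb gcszv tcfp wgxsx ejgj qmvh efmwe msr ppm pbj lhhjw cml vvfod
Hunk 7: at line 3 remove [wgxsx,ejgj,qmvh] add [mwyx,rpv] -> 12 lines: ckb gcszv tcfp mwyx rpv efmwe msr ppm pbj lhhjw cml vvfod
Final line count: 12

Answer: 12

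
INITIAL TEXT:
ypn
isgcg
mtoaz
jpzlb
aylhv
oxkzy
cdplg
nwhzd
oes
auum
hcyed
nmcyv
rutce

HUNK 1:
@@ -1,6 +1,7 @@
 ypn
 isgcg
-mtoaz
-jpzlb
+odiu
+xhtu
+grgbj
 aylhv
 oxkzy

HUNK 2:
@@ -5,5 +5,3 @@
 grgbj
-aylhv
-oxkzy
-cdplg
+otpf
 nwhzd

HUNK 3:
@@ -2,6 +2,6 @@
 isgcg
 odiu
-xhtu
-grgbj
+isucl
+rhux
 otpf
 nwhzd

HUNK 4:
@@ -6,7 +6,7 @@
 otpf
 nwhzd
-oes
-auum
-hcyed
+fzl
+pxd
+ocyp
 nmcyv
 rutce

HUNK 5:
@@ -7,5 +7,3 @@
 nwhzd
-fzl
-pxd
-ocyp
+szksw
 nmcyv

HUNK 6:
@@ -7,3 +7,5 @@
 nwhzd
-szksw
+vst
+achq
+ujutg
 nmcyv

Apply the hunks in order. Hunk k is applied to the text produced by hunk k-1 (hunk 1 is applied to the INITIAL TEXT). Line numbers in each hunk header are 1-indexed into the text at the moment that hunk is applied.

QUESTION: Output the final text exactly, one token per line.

Hunk 1: at line 1 remove [mtoaz,jpzlb] add [odiu,xhtu,grgbj] -> 14 lines: ypn isgcg odiu xhtu grgbj aylhv oxkzy cdplg nwhzd oes auum hcyed nmcyv rutce
Hunk 2: at line 5 remove [aylhv,oxkzy,cdplg] add [otpf] -> 12 lines: ypn isgcg odiu xhtu grgbj otpf nwhzd oes auum hcyed nmcyv rutce
Hunk 3: at line 2 remove [xhtu,grgbj] add [isucl,rhux] -> 12 lines: ypn isgcg odiu isucl rhux otpf nwhzd oes auum hcyed nmcyv rutce
Hunk 4: at line 6 remove [oes,auum,hcyed] add [fzl,pxd,ocyp] -> 12 lines: ypn isgcg odiu isucl rhux otpf nwhzd fzl pxd ocyp nmcyv rutce
Hunk 5: at line 7 remove [fzl,pxd,ocyp] add [szksw] -> 10 lines: ypn isgcg odiu isucl rhux otpf nwhzd szksw nmcyv rutce
Hunk 6: at line 7 remove [szksw] add [vst,achq,ujutg] -> 12 lines: ypn isgcg odiu isucl rhux otpf nwhzd vst achq ujutg nmcyv rutce

Answer: ypn
isgcg
odiu
isucl
rhux
otpf
nwhzd
vst
achq
ujutg
nmcyv
rutce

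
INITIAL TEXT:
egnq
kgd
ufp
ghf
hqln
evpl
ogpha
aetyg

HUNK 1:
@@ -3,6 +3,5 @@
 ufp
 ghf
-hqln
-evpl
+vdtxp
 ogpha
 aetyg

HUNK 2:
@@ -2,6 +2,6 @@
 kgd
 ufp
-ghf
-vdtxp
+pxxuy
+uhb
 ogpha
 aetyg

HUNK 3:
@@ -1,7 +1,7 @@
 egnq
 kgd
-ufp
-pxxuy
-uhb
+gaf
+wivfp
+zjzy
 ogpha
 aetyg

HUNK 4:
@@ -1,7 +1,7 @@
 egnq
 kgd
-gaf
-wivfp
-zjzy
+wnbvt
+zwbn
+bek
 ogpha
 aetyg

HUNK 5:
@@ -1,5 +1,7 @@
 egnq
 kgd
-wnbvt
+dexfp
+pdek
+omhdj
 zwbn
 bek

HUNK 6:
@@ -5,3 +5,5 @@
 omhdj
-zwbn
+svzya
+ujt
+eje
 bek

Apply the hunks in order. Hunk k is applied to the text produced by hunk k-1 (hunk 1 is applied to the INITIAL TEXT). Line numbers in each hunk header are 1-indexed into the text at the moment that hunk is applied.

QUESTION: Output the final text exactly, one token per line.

Answer: egnq
kgd
dexfp
pdek
omhdj
svzya
ujt
eje
bek
ogpha
aetyg

Derivation:
Hunk 1: at line 3 remove [hqln,evpl] add [vdtxp] -> 7 lines: egnq kgd ufp ghf vdtxp ogpha aetyg
Hunk 2: at line 2 remove [ghf,vdtxp] add [pxxuy,uhb] -> 7 lines: egnq kgd ufp pxxuy uhb ogpha aetyg
Hunk 3: at line 1 remove [ufp,pxxuy,uhb] add [gaf,wivfp,zjzy] -> 7 lines: egnq kgd gaf wivfp zjzy ogpha aetyg
Hunk 4: at line 1 remove [gaf,wivfp,zjzy] add [wnbvt,zwbn,bek] -> 7 lines: egnq kgd wnbvt zwbn bek ogpha aetyg
Hunk 5: at line 1 remove [wnbvt] add [dexfp,pdek,omhdj] -> 9 lines: egnq kgd dexfp pdek omhdj zwbn bek ogpha aetyg
Hunk 6: at line 5 remove [zwbn] add [svzya,ujt,eje] -> 11 lines: egnq kgd dexfp pdek omhdj svzya ujt eje bek ogpha aetyg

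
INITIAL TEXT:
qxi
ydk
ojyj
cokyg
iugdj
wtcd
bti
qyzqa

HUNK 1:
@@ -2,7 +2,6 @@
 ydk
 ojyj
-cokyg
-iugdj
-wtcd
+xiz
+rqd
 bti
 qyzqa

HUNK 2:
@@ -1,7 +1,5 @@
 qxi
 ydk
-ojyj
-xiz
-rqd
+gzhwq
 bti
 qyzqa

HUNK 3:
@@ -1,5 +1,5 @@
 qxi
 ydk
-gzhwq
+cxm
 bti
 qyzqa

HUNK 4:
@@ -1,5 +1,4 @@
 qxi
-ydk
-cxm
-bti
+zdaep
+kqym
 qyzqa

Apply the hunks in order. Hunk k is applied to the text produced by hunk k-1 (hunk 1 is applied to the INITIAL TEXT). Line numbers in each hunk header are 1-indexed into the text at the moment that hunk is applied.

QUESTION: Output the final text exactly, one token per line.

Hunk 1: at line 2 remove [cokyg,iugdj,wtcd] add [xiz,rqd] -> 7 lines: qxi ydk ojyj xiz rqd bti qyzqa
Hunk 2: at line 1 remove [ojyj,xiz,rqd] add [gzhwq] -> 5 lines: qxi ydk gzhwq bti qyzqa
Hunk 3: at line 1 remove [gzhwq] add [cxm] -> 5 lines: qxi ydk cxm bti qyzqa
Hunk 4: at line 1 remove [ydk,cxm,bti] add [zdaep,kqym] -> 4 lines: qxi zdaep kqym qyzqa

Answer: qxi
zdaep
kqym
qyzqa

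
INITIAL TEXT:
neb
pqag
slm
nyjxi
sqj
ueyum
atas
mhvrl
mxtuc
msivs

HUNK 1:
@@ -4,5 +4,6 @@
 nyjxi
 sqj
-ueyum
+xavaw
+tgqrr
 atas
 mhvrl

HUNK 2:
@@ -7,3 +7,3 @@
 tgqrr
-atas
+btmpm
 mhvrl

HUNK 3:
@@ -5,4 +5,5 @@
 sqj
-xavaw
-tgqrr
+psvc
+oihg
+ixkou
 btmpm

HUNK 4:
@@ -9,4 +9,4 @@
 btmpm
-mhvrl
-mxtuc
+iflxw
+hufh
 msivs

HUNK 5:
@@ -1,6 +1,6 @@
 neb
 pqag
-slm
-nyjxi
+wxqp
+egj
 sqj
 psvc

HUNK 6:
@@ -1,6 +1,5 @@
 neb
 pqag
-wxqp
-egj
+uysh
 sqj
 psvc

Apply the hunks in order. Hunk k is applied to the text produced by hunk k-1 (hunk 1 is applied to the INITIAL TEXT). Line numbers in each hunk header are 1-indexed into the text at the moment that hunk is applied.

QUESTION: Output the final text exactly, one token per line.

Answer: neb
pqag
uysh
sqj
psvc
oihg
ixkou
btmpm
iflxw
hufh
msivs

Derivation:
Hunk 1: at line 4 remove [ueyum] add [xavaw,tgqrr] -> 11 lines: neb pqag slm nyjxi sqj xavaw tgqrr atas mhvrl mxtuc msivs
Hunk 2: at line 7 remove [atas] add [btmpm] -> 11 lines: neb pqag slm nyjxi sqj xavaw tgqrr btmpm mhvrl mxtuc msivs
Hunk 3: at line 5 remove [xavaw,tgqrr] add [psvc,oihg,ixkou] -> 12 lines: neb pqag slm nyjxi sqj psvc oihg ixkou btmpm mhvrl mxtuc msivs
Hunk 4: at line 9 remove [mhvrl,mxtuc] add [iflxw,hufh] -> 12 lines: neb pqag slm nyjxi sqj psvc oihg ixkou btmpm iflxw hufh msivs
Hunk 5: at line 1 remove [slm,nyjxi] add [wxqp,egj] -> 12 lines: neb pqag wxqp egj sqj psvc oihg ixkou btmpm iflxw hufh msivs
Hunk 6: at line 1 remove [wxqp,egj] add [uysh] -> 11 lines: neb pqag uysh sqj psvc oihg ixkou btmpm iflxw hufh msivs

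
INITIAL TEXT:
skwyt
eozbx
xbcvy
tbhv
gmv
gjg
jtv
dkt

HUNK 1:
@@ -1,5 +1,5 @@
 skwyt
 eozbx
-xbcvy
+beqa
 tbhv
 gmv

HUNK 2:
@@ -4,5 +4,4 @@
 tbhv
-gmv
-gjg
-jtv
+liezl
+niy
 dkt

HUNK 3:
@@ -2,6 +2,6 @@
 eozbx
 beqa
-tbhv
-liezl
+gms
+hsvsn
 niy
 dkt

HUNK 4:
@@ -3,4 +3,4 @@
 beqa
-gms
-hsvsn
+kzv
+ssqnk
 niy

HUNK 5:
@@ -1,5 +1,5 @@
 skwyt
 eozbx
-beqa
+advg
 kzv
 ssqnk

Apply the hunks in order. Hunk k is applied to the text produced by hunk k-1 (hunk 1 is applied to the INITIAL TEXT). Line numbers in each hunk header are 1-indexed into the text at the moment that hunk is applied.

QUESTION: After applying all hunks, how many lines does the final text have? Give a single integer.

Hunk 1: at line 1 remove [xbcvy] add [beqa] -> 8 lines: skwyt eozbx beqa tbhv gmv gjg jtv dkt
Hunk 2: at line 4 remove [gmv,gjg,jtv] add [liezl,niy] -> 7 lines: skwyt eozbx beqa tbhv liezl niy dkt
Hunk 3: at line 2 remove [tbhv,liezl] add [gms,hsvsn] -> 7 lines: skwyt eozbx beqa gms hsvsn niy dkt
Hunk 4: at line 3 remove [gms,hsvsn] add [kzv,ssqnk] -> 7 lines: skwyt eozbx beqa kzv ssqnk niy dkt
Hunk 5: at line 1 remove [beqa] add [advg] -> 7 lines: skwyt eozbx advg kzv ssqnk niy dkt
Final line count: 7

Answer: 7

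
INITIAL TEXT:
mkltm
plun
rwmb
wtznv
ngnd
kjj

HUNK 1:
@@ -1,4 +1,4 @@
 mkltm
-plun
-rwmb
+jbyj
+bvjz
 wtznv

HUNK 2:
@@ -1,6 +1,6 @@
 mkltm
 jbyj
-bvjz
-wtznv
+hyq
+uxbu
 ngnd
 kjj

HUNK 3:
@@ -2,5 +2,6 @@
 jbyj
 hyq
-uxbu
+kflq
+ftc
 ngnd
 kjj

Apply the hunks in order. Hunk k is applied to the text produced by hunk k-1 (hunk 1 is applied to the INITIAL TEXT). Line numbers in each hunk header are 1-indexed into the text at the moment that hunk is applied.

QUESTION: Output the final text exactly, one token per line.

Answer: mkltm
jbyj
hyq
kflq
ftc
ngnd
kjj

Derivation:
Hunk 1: at line 1 remove [plun,rwmb] add [jbyj,bvjz] -> 6 lines: mkltm jbyj bvjz wtznv ngnd kjj
Hunk 2: at line 1 remove [bvjz,wtznv] add [hyq,uxbu] -> 6 lines: mkltm jbyj hyq uxbu ngnd kjj
Hunk 3: at line 2 remove [uxbu] add [kflq,ftc] -> 7 lines: mkltm jbyj hyq kflq ftc ngnd kjj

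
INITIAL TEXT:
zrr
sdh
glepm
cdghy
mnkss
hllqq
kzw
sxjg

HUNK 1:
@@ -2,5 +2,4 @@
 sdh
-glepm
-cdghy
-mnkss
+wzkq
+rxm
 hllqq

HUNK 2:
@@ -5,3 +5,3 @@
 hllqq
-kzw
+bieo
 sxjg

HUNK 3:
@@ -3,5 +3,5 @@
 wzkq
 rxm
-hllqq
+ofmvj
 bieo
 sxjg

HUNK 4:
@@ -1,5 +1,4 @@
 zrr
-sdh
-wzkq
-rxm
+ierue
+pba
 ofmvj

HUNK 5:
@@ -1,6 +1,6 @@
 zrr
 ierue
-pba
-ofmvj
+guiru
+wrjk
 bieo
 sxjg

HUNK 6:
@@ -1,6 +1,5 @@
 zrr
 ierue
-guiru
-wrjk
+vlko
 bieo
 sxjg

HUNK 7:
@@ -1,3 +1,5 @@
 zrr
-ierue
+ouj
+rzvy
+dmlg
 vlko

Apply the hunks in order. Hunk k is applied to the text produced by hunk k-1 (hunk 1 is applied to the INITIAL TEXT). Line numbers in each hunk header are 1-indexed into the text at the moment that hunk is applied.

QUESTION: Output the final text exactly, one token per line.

Answer: zrr
ouj
rzvy
dmlg
vlko
bieo
sxjg

Derivation:
Hunk 1: at line 2 remove [glepm,cdghy,mnkss] add [wzkq,rxm] -> 7 lines: zrr sdh wzkq rxm hllqq kzw sxjg
Hunk 2: at line 5 remove [kzw] add [bieo] -> 7 lines: zrr sdh wzkq rxm hllqq bieo sxjg
Hunk 3: at line 3 remove [hllqq] add [ofmvj] -> 7 lines: zrr sdh wzkq rxm ofmvj bieo sxjg
Hunk 4: at line 1 remove [sdh,wzkq,rxm] add [ierue,pba] -> 6 lines: zrr ierue pba ofmvj bieo sxjg
Hunk 5: at line 1 remove [pba,ofmvj] add [guiru,wrjk] -> 6 lines: zrr ierue guiru wrjk bieo sxjg
Hunk 6: at line 1 remove [guiru,wrjk] add [vlko] -> 5 lines: zrr ierue vlko bieo sxjg
Hunk 7: at line 1 remove [ierue] add [ouj,rzvy,dmlg] -> 7 lines: zrr ouj rzvy dmlg vlko bieo sxjg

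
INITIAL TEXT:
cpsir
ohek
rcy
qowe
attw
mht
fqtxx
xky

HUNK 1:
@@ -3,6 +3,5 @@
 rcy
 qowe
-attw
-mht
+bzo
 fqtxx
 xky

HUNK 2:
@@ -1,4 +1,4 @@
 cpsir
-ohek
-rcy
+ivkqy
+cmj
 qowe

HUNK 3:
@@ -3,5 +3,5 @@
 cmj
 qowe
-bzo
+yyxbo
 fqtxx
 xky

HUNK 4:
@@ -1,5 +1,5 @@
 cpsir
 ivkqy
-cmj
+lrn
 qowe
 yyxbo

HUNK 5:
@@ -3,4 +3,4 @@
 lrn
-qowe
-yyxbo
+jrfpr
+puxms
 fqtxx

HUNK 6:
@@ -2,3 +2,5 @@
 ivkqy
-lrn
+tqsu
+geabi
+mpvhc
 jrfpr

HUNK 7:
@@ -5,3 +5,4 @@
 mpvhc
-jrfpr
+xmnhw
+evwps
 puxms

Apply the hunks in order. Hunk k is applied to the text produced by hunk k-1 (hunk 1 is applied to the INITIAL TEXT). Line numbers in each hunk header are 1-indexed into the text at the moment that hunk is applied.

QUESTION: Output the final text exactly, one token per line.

Hunk 1: at line 3 remove [attw,mht] add [bzo] -> 7 lines: cpsir ohek rcy qowe bzo fqtxx xky
Hunk 2: at line 1 remove [ohek,rcy] add [ivkqy,cmj] -> 7 lines: cpsir ivkqy cmj qowe bzo fqtxx xky
Hunk 3: at line 3 remove [bzo] add [yyxbo] -> 7 lines: cpsir ivkqy cmj qowe yyxbo fqtxx xky
Hunk 4: at line 1 remove [cmj] add [lrn] -> 7 lines: cpsir ivkqy lrn qowe yyxbo fqtxx xky
Hunk 5: at line 3 remove [qowe,yyxbo] add [jrfpr,puxms] -> 7 lines: cpsir ivkqy lrn jrfpr puxms fqtxx xky
Hunk 6: at line 2 remove [lrn] add [tqsu,geabi,mpvhc] -> 9 lines: cpsir ivkqy tqsu geabi mpvhc jrfpr puxms fqtxx xky
Hunk 7: at line 5 remove [jrfpr] add [xmnhw,evwps] -> 10 lines: cpsir ivkqy tqsu geabi mpvhc xmnhw evwps puxms fqtxx xky

Answer: cpsir
ivkqy
tqsu
geabi
mpvhc
xmnhw
evwps
puxms
fqtxx
xky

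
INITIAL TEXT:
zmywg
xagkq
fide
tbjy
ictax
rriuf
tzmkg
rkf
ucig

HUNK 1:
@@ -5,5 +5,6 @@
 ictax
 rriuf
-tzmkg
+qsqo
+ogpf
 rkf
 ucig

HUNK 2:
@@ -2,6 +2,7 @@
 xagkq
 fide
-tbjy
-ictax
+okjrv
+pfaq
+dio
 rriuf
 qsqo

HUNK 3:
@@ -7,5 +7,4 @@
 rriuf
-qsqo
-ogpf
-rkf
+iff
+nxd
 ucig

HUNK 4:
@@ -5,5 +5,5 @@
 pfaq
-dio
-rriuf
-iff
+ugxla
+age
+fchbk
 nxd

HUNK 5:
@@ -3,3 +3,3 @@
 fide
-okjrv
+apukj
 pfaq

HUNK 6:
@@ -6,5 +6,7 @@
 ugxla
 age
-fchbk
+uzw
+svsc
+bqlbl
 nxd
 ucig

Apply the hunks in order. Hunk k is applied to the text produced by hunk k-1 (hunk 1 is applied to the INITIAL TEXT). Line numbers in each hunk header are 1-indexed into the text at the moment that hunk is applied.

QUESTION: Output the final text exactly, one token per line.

Answer: zmywg
xagkq
fide
apukj
pfaq
ugxla
age
uzw
svsc
bqlbl
nxd
ucig

Derivation:
Hunk 1: at line 5 remove [tzmkg] add [qsqo,ogpf] -> 10 lines: zmywg xagkq fide tbjy ictax rriuf qsqo ogpf rkf ucig
Hunk 2: at line 2 remove [tbjy,ictax] add [okjrv,pfaq,dio] -> 11 lines: zmywg xagkq fide okjrv pfaq dio rriuf qsqo ogpf rkf ucig
Hunk 3: at line 7 remove [qsqo,ogpf,rkf] add [iff,nxd] -> 10 lines: zmywg xagkq fide okjrv pfaq dio rriuf iff nxd ucig
Hunk 4: at line 5 remove [dio,rriuf,iff] add [ugxla,age,fchbk] -> 10 lines: zmywg xagkq fide okjrv pfaq ugxla age fchbk nxd ucig
Hunk 5: at line 3 remove [okjrv] add [apukj] -> 10 lines: zmywg xagkq fide apukj pfaq ugxla age fchbk nxd ucig
Hunk 6: at line 6 remove [fchbk] add [uzw,svsc,bqlbl] -> 12 lines: zmywg xagkq fide apukj pfaq ugxla age uzw svsc bqlbl nxd ucig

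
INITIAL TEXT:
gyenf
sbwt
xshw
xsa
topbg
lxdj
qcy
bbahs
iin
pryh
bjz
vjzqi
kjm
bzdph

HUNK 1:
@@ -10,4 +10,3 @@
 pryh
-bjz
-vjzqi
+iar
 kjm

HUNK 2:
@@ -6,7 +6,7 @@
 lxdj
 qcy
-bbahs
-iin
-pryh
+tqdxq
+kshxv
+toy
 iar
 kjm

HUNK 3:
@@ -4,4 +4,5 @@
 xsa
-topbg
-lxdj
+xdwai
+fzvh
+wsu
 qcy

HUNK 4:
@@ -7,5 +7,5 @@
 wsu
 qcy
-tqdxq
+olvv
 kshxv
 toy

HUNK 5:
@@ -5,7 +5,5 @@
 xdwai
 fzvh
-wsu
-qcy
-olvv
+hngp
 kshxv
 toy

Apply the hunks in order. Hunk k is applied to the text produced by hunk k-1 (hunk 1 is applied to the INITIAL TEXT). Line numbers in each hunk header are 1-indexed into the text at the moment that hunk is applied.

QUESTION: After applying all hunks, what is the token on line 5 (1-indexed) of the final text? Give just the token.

Hunk 1: at line 10 remove [bjz,vjzqi] add [iar] -> 13 lines: gyenf sbwt xshw xsa topbg lxdj qcy bbahs iin pryh iar kjm bzdph
Hunk 2: at line 6 remove [bbahs,iin,pryh] add [tqdxq,kshxv,toy] -> 13 lines: gyenf sbwt xshw xsa topbg lxdj qcy tqdxq kshxv toy iar kjm bzdph
Hunk 3: at line 4 remove [topbg,lxdj] add [xdwai,fzvh,wsu] -> 14 lines: gyenf sbwt xshw xsa xdwai fzvh wsu qcy tqdxq kshxv toy iar kjm bzdph
Hunk 4: at line 7 remove [tqdxq] add [olvv] -> 14 lines: gyenf sbwt xshw xsa xdwai fzvh wsu qcy olvv kshxv toy iar kjm bzdph
Hunk 5: at line 5 remove [wsu,qcy,olvv] add [hngp] -> 12 lines: gyenf sbwt xshw xsa xdwai fzvh hngp kshxv toy iar kjm bzdph
Final line 5: xdwai

Answer: xdwai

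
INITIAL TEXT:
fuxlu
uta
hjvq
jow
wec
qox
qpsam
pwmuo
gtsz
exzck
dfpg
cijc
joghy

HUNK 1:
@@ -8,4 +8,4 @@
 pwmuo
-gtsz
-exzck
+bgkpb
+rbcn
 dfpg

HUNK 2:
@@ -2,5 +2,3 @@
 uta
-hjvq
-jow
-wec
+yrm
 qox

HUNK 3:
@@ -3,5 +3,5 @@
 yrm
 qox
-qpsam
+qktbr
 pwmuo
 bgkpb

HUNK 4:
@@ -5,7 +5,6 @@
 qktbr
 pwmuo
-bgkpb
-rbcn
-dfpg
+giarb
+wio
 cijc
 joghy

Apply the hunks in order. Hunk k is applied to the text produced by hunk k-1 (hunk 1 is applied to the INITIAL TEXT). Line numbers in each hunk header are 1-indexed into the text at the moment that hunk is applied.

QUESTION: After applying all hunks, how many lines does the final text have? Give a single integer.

Hunk 1: at line 8 remove [gtsz,exzck] add [bgkpb,rbcn] -> 13 lines: fuxlu uta hjvq jow wec qox qpsam pwmuo bgkpb rbcn dfpg cijc joghy
Hunk 2: at line 2 remove [hjvq,jow,wec] add [yrm] -> 11 lines: fuxlu uta yrm qox qpsam pwmuo bgkpb rbcn dfpg cijc joghy
Hunk 3: at line 3 remove [qpsam] add [qktbr] -> 11 lines: fuxlu uta yrm qox qktbr pwmuo bgkpb rbcn dfpg cijc joghy
Hunk 4: at line 5 remove [bgkpb,rbcn,dfpg] add [giarb,wio] -> 10 lines: fuxlu uta yrm qox qktbr pwmuo giarb wio cijc joghy
Final line count: 10

Answer: 10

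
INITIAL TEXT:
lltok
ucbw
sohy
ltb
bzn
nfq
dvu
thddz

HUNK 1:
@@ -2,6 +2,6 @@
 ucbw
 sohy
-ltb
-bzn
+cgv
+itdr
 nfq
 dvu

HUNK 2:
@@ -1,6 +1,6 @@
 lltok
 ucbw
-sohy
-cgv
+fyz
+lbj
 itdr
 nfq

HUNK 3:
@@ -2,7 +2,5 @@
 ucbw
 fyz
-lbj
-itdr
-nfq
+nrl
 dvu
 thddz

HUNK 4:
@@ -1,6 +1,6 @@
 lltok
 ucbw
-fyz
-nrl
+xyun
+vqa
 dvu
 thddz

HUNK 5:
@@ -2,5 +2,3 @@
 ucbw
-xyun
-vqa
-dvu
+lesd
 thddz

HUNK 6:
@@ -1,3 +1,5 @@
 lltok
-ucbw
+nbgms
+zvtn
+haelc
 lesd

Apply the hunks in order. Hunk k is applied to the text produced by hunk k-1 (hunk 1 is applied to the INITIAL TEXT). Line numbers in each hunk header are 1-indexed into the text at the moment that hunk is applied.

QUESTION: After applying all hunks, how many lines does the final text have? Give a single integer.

Hunk 1: at line 2 remove [ltb,bzn] add [cgv,itdr] -> 8 lines: lltok ucbw sohy cgv itdr nfq dvu thddz
Hunk 2: at line 1 remove [sohy,cgv] add [fyz,lbj] -> 8 lines: lltok ucbw fyz lbj itdr nfq dvu thddz
Hunk 3: at line 2 remove [lbj,itdr,nfq] add [nrl] -> 6 lines: lltok ucbw fyz nrl dvu thddz
Hunk 4: at line 1 remove [fyz,nrl] add [xyun,vqa] -> 6 lines: lltok ucbw xyun vqa dvu thddz
Hunk 5: at line 2 remove [xyun,vqa,dvu] add [lesd] -> 4 lines: lltok ucbw lesd thddz
Hunk 6: at line 1 remove [ucbw] add [nbgms,zvtn,haelc] -> 6 lines: lltok nbgms zvtn haelc lesd thddz
Final line count: 6

Answer: 6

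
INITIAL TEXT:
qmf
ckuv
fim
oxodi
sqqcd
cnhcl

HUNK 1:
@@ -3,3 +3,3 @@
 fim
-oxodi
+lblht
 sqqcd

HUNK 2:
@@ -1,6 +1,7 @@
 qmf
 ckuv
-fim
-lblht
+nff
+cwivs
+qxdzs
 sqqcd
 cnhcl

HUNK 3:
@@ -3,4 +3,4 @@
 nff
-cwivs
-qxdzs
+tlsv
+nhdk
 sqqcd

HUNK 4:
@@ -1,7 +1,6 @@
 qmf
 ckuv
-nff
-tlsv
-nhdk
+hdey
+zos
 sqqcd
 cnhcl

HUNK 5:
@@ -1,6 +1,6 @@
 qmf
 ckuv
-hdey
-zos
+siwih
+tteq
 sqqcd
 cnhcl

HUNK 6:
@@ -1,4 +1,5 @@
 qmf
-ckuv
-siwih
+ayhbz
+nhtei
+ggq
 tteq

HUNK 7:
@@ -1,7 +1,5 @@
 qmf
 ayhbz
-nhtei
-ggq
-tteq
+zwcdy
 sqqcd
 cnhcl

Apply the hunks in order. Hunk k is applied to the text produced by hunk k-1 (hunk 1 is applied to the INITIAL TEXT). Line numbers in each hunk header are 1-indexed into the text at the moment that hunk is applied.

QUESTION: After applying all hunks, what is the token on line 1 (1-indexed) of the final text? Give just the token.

Answer: qmf

Derivation:
Hunk 1: at line 3 remove [oxodi] add [lblht] -> 6 lines: qmf ckuv fim lblht sqqcd cnhcl
Hunk 2: at line 1 remove [fim,lblht] add [nff,cwivs,qxdzs] -> 7 lines: qmf ckuv nff cwivs qxdzs sqqcd cnhcl
Hunk 3: at line 3 remove [cwivs,qxdzs] add [tlsv,nhdk] -> 7 lines: qmf ckuv nff tlsv nhdk sqqcd cnhcl
Hunk 4: at line 1 remove [nff,tlsv,nhdk] add [hdey,zos] -> 6 lines: qmf ckuv hdey zos sqqcd cnhcl
Hunk 5: at line 1 remove [hdey,zos] add [siwih,tteq] -> 6 lines: qmf ckuv siwih tteq sqqcd cnhcl
Hunk 6: at line 1 remove [ckuv,siwih] add [ayhbz,nhtei,ggq] -> 7 lines: qmf ayhbz nhtei ggq tteq sqqcd cnhcl
Hunk 7: at line 1 remove [nhtei,ggq,tteq] add [zwcdy] -> 5 lines: qmf ayhbz zwcdy sqqcd cnhcl
Final line 1: qmf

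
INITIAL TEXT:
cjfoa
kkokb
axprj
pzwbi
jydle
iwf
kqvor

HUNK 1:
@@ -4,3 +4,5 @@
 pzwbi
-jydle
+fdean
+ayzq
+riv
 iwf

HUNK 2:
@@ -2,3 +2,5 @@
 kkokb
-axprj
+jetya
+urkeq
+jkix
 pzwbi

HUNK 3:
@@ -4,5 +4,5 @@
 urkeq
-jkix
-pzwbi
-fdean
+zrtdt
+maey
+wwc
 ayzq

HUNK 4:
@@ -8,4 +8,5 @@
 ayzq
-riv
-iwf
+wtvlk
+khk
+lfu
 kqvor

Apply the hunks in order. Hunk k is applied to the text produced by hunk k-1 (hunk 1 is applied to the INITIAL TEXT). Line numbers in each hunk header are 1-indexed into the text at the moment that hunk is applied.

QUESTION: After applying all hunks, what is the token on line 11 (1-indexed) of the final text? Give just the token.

Hunk 1: at line 4 remove [jydle] add [fdean,ayzq,riv] -> 9 lines: cjfoa kkokb axprj pzwbi fdean ayzq riv iwf kqvor
Hunk 2: at line 2 remove [axprj] add [jetya,urkeq,jkix] -> 11 lines: cjfoa kkokb jetya urkeq jkix pzwbi fdean ayzq riv iwf kqvor
Hunk 3: at line 4 remove [jkix,pzwbi,fdean] add [zrtdt,maey,wwc] -> 11 lines: cjfoa kkokb jetya urkeq zrtdt maey wwc ayzq riv iwf kqvor
Hunk 4: at line 8 remove [riv,iwf] add [wtvlk,khk,lfu] -> 12 lines: cjfoa kkokb jetya urkeq zrtdt maey wwc ayzq wtvlk khk lfu kqvor
Final line 11: lfu

Answer: lfu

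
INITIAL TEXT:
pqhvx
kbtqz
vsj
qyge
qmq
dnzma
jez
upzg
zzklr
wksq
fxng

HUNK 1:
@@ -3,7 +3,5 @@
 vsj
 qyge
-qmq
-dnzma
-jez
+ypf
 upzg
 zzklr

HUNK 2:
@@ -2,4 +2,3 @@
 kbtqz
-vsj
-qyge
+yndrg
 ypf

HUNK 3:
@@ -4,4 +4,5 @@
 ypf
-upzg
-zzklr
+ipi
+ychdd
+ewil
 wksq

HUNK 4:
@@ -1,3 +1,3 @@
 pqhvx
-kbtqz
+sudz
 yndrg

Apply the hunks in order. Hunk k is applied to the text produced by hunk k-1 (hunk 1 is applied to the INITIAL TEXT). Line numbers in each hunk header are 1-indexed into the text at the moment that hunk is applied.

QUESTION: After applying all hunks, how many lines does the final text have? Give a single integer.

Hunk 1: at line 3 remove [qmq,dnzma,jez] add [ypf] -> 9 lines: pqhvx kbtqz vsj qyge ypf upzg zzklr wksq fxng
Hunk 2: at line 2 remove [vsj,qyge] add [yndrg] -> 8 lines: pqhvx kbtqz yndrg ypf upzg zzklr wksq fxng
Hunk 3: at line 4 remove [upzg,zzklr] add [ipi,ychdd,ewil] -> 9 lines: pqhvx kbtqz yndrg ypf ipi ychdd ewil wksq fxng
Hunk 4: at line 1 remove [kbtqz] add [sudz] -> 9 lines: pqhvx sudz yndrg ypf ipi ychdd ewil wksq fxng
Final line count: 9

Answer: 9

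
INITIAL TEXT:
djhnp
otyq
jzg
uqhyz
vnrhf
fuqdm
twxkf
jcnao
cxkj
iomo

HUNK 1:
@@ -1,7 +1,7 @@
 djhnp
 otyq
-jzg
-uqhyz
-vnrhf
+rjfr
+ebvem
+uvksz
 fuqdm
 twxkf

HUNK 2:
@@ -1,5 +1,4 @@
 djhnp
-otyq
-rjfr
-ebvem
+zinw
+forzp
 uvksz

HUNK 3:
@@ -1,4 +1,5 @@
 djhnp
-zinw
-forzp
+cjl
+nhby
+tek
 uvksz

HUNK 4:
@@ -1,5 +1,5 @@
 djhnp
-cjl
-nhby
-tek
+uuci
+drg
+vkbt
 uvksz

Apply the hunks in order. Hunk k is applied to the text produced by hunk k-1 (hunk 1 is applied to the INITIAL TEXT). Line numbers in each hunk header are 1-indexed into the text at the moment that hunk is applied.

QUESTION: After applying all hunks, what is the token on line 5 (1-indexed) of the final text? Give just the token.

Hunk 1: at line 1 remove [jzg,uqhyz,vnrhf] add [rjfr,ebvem,uvksz] -> 10 lines: djhnp otyq rjfr ebvem uvksz fuqdm twxkf jcnao cxkj iomo
Hunk 2: at line 1 remove [otyq,rjfr,ebvem] add [zinw,forzp] -> 9 lines: djhnp zinw forzp uvksz fuqdm twxkf jcnao cxkj iomo
Hunk 3: at line 1 remove [zinw,forzp] add [cjl,nhby,tek] -> 10 lines: djhnp cjl nhby tek uvksz fuqdm twxkf jcnao cxkj iomo
Hunk 4: at line 1 remove [cjl,nhby,tek] add [uuci,drg,vkbt] -> 10 lines: djhnp uuci drg vkbt uvksz fuqdm twxkf jcnao cxkj iomo
Final line 5: uvksz

Answer: uvksz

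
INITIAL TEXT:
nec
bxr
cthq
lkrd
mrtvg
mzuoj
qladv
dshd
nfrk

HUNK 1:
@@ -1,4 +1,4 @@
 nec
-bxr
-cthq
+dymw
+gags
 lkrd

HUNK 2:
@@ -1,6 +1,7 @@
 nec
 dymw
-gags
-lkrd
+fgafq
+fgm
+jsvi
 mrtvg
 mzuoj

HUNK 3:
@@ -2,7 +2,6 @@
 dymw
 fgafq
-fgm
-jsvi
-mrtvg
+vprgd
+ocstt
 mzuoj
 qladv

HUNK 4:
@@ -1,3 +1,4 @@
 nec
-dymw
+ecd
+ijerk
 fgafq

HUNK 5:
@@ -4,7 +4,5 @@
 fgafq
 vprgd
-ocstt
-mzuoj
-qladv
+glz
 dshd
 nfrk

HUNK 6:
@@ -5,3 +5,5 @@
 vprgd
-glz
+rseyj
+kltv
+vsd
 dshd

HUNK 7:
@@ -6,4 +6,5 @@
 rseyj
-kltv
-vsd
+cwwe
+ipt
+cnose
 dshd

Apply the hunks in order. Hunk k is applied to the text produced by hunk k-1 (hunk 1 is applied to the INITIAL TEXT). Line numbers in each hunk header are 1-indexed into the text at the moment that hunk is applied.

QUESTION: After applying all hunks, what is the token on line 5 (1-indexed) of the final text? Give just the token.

Hunk 1: at line 1 remove [bxr,cthq] add [dymw,gags] -> 9 lines: nec dymw gags lkrd mrtvg mzuoj qladv dshd nfrk
Hunk 2: at line 1 remove [gags,lkrd] add [fgafq,fgm,jsvi] -> 10 lines: nec dymw fgafq fgm jsvi mrtvg mzuoj qladv dshd nfrk
Hunk 3: at line 2 remove [fgm,jsvi,mrtvg] add [vprgd,ocstt] -> 9 lines: nec dymw fgafq vprgd ocstt mzuoj qladv dshd nfrk
Hunk 4: at line 1 remove [dymw] add [ecd,ijerk] -> 10 lines: nec ecd ijerk fgafq vprgd ocstt mzuoj qladv dshd nfrk
Hunk 5: at line 4 remove [ocstt,mzuoj,qladv] add [glz] -> 8 lines: nec ecd ijerk fgafq vprgd glz dshd nfrk
Hunk 6: at line 5 remove [glz] add [rseyj,kltv,vsd] -> 10 lines: nec ecd ijerk fgafq vprgd rseyj kltv vsd dshd nfrk
Hunk 7: at line 6 remove [kltv,vsd] add [cwwe,ipt,cnose] -> 11 lines: nec ecd ijerk fgafq vprgd rseyj cwwe ipt cnose dshd nfrk
Final line 5: vprgd

Answer: vprgd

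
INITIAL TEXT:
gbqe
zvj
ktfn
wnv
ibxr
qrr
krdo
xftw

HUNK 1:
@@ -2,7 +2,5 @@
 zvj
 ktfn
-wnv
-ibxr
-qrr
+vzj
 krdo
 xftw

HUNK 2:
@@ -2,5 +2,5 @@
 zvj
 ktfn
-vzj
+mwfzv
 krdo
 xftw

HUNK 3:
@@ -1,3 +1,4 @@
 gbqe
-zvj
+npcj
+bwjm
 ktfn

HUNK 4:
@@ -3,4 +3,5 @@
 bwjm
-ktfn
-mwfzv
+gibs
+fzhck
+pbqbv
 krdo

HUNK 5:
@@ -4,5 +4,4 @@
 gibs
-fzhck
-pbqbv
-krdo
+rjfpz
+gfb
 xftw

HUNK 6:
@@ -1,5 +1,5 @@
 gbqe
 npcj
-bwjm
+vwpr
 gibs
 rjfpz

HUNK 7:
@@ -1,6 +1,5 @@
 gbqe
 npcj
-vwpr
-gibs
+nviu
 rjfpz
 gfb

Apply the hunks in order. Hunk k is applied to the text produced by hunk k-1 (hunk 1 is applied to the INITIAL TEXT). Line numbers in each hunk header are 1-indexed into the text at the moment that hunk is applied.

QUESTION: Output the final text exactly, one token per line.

Hunk 1: at line 2 remove [wnv,ibxr,qrr] add [vzj] -> 6 lines: gbqe zvj ktfn vzj krdo xftw
Hunk 2: at line 2 remove [vzj] add [mwfzv] -> 6 lines: gbqe zvj ktfn mwfzv krdo xftw
Hunk 3: at line 1 remove [zvj] add [npcj,bwjm] -> 7 lines: gbqe npcj bwjm ktfn mwfzv krdo xftw
Hunk 4: at line 3 remove [ktfn,mwfzv] add [gibs,fzhck,pbqbv] -> 8 lines: gbqe npcj bwjm gibs fzhck pbqbv krdo xftw
Hunk 5: at line 4 remove [fzhck,pbqbv,krdo] add [rjfpz,gfb] -> 7 lines: gbqe npcj bwjm gibs rjfpz gfb xftw
Hunk 6: at line 1 remove [bwjm] add [vwpr] -> 7 lines: gbqe npcj vwpr gibs rjfpz gfb xftw
Hunk 7: at line 1 remove [vwpr,gibs] add [nviu] -> 6 lines: gbqe npcj nviu rjfpz gfb xftw

Answer: gbqe
npcj
nviu
rjfpz
gfb
xftw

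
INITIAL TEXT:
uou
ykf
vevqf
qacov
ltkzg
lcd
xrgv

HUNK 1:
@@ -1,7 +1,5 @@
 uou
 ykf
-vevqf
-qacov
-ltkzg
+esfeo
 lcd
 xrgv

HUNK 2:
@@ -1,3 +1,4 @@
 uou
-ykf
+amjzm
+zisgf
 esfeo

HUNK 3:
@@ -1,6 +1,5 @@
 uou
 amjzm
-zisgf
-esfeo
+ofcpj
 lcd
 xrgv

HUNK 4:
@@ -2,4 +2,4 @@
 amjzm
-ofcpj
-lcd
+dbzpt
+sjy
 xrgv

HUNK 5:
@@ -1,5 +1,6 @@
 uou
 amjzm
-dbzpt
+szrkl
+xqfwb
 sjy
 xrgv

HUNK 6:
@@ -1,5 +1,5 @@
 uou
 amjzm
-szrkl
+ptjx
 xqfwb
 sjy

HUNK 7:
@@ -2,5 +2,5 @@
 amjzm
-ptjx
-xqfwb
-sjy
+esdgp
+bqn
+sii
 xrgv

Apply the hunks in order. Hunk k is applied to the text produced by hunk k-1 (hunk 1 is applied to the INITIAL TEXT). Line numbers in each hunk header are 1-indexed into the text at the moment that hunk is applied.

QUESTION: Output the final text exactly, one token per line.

Hunk 1: at line 1 remove [vevqf,qacov,ltkzg] add [esfeo] -> 5 lines: uou ykf esfeo lcd xrgv
Hunk 2: at line 1 remove [ykf] add [amjzm,zisgf] -> 6 lines: uou amjzm zisgf esfeo lcd xrgv
Hunk 3: at line 1 remove [zisgf,esfeo] add [ofcpj] -> 5 lines: uou amjzm ofcpj lcd xrgv
Hunk 4: at line 2 remove [ofcpj,lcd] add [dbzpt,sjy] -> 5 lines: uou amjzm dbzpt sjy xrgv
Hunk 5: at line 1 remove [dbzpt] add [szrkl,xqfwb] -> 6 lines: uou amjzm szrkl xqfwb sjy xrgv
Hunk 6: at line 1 remove [szrkl] add [ptjx] -> 6 lines: uou amjzm ptjx xqfwb sjy xrgv
Hunk 7: at line 2 remove [ptjx,xqfwb,sjy] add [esdgp,bqn,sii] -> 6 lines: uou amjzm esdgp bqn sii xrgv

Answer: uou
amjzm
esdgp
bqn
sii
xrgv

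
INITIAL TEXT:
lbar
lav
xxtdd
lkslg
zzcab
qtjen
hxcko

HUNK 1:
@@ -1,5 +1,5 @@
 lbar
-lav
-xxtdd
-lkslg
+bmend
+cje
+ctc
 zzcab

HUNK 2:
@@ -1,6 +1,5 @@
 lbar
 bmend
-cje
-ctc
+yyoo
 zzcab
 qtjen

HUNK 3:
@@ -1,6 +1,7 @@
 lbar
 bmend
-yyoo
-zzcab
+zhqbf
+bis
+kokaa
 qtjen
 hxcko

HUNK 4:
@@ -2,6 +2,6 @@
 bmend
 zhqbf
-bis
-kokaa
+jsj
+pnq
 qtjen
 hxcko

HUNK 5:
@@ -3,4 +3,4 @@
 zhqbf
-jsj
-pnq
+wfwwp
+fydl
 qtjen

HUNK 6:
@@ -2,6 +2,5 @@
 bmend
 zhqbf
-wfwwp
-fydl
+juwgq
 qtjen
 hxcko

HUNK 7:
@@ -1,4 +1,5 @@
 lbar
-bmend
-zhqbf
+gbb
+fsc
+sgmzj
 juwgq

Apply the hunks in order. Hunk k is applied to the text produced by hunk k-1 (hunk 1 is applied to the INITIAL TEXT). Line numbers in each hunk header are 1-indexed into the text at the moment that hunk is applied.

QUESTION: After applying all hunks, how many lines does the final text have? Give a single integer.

Hunk 1: at line 1 remove [lav,xxtdd,lkslg] add [bmend,cje,ctc] -> 7 lines: lbar bmend cje ctc zzcab qtjen hxcko
Hunk 2: at line 1 remove [cje,ctc] add [yyoo] -> 6 lines: lbar bmend yyoo zzcab qtjen hxcko
Hunk 3: at line 1 remove [yyoo,zzcab] add [zhqbf,bis,kokaa] -> 7 lines: lbar bmend zhqbf bis kokaa qtjen hxcko
Hunk 4: at line 2 remove [bis,kokaa] add [jsj,pnq] -> 7 lines: lbar bmend zhqbf jsj pnq qtjen hxcko
Hunk 5: at line 3 remove [jsj,pnq] add [wfwwp,fydl] -> 7 lines: lbar bmend zhqbf wfwwp fydl qtjen hxcko
Hunk 6: at line 2 remove [wfwwp,fydl] add [juwgq] -> 6 lines: lbar bmend zhqbf juwgq qtjen hxcko
Hunk 7: at line 1 remove [bmend,zhqbf] add [gbb,fsc,sgmzj] -> 7 lines: lbar gbb fsc sgmzj juwgq qtjen hxcko
Final line count: 7

Answer: 7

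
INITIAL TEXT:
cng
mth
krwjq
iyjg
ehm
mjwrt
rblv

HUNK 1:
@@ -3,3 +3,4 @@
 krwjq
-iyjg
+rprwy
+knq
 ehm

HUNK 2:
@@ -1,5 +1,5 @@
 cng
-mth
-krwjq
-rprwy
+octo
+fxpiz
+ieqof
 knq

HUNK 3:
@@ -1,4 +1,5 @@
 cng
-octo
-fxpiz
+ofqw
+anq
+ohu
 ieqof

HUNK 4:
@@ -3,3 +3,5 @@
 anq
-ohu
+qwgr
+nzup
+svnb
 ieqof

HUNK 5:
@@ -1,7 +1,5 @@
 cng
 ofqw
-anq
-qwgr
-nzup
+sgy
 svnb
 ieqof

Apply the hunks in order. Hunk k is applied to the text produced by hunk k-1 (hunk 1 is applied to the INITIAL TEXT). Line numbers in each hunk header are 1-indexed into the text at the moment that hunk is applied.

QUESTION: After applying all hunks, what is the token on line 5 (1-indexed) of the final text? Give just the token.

Hunk 1: at line 3 remove [iyjg] add [rprwy,knq] -> 8 lines: cng mth krwjq rprwy knq ehm mjwrt rblv
Hunk 2: at line 1 remove [mth,krwjq,rprwy] add [octo,fxpiz,ieqof] -> 8 lines: cng octo fxpiz ieqof knq ehm mjwrt rblv
Hunk 3: at line 1 remove [octo,fxpiz] add [ofqw,anq,ohu] -> 9 lines: cng ofqw anq ohu ieqof knq ehm mjwrt rblv
Hunk 4: at line 3 remove [ohu] add [qwgr,nzup,svnb] -> 11 lines: cng ofqw anq qwgr nzup svnb ieqof knq ehm mjwrt rblv
Hunk 5: at line 1 remove [anq,qwgr,nzup] add [sgy] -> 9 lines: cng ofqw sgy svnb ieqof knq ehm mjwrt rblv
Final line 5: ieqof

Answer: ieqof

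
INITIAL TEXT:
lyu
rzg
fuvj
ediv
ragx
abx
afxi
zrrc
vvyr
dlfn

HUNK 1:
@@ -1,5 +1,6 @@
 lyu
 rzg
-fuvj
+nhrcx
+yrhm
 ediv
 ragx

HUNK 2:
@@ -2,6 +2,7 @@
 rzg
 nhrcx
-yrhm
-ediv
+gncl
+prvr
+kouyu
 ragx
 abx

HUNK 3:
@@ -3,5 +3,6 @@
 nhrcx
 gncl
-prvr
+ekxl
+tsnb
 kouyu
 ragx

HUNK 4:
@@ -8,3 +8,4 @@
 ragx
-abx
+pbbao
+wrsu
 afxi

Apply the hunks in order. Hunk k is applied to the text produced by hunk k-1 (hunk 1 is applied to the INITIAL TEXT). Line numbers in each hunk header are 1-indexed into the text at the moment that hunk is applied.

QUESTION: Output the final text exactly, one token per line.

Hunk 1: at line 1 remove [fuvj] add [nhrcx,yrhm] -> 11 lines: lyu rzg nhrcx yrhm ediv ragx abx afxi zrrc vvyr dlfn
Hunk 2: at line 2 remove [yrhm,ediv] add [gncl,prvr,kouyu] -> 12 lines: lyu rzg nhrcx gncl prvr kouyu ragx abx afxi zrrc vvyr dlfn
Hunk 3: at line 3 remove [prvr] add [ekxl,tsnb] -> 13 lines: lyu rzg nhrcx gncl ekxl tsnb kouyu ragx abx afxi zrrc vvyr dlfn
Hunk 4: at line 8 remove [abx] add [pbbao,wrsu] -> 14 lines: lyu rzg nhrcx gncl ekxl tsnb kouyu ragx pbbao wrsu afxi zrrc vvyr dlfn

Answer: lyu
rzg
nhrcx
gncl
ekxl
tsnb
kouyu
ragx
pbbao
wrsu
afxi
zrrc
vvyr
dlfn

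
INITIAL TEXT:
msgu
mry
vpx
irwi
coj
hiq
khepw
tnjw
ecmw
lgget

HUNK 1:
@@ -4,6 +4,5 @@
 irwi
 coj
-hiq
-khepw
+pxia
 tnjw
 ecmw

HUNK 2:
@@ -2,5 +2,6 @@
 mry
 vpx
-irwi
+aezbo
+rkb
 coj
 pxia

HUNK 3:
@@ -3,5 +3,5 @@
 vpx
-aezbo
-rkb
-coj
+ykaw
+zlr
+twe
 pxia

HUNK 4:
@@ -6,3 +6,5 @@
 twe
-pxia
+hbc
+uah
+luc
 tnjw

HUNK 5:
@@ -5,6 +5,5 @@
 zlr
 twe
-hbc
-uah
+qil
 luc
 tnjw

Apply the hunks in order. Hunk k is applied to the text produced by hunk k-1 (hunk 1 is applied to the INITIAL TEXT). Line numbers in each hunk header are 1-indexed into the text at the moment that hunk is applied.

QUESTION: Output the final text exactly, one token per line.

Hunk 1: at line 4 remove [hiq,khepw] add [pxia] -> 9 lines: msgu mry vpx irwi coj pxia tnjw ecmw lgget
Hunk 2: at line 2 remove [irwi] add [aezbo,rkb] -> 10 lines: msgu mry vpx aezbo rkb coj pxia tnjw ecmw lgget
Hunk 3: at line 3 remove [aezbo,rkb,coj] add [ykaw,zlr,twe] -> 10 lines: msgu mry vpx ykaw zlr twe pxia tnjw ecmw lgget
Hunk 4: at line 6 remove [pxia] add [hbc,uah,luc] -> 12 lines: msgu mry vpx ykaw zlr twe hbc uah luc tnjw ecmw lgget
Hunk 5: at line 5 remove [hbc,uah] add [qil] -> 11 lines: msgu mry vpx ykaw zlr twe qil luc tnjw ecmw lgget

Answer: msgu
mry
vpx
ykaw
zlr
twe
qil
luc
tnjw
ecmw
lgget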